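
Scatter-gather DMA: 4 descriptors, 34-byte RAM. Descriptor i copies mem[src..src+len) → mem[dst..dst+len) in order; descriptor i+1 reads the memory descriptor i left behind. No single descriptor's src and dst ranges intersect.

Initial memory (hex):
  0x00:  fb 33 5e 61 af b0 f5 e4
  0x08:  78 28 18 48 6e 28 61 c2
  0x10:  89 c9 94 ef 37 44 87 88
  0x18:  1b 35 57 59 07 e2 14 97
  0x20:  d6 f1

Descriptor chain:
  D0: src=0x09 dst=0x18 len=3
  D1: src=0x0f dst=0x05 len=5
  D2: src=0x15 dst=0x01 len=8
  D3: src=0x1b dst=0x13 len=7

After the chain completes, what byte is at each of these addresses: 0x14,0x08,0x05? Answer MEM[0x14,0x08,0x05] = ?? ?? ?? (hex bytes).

MEM[0x14,0x08,0x05] = 07 07 18

[0] 0x09->0x18 len=3 : 28 18 48
[1] 0x0f->0x05 len=5 : c2 89 c9 94 ef
[2] 0x15->0x01 len=8 : 44 87 88 28 18 48 59 07
[3] 0x1b->0x13 len=7 : 59 07 e2 14 97 d6 f1
query mem[0x14]=0x07, mem[0x08]=0x07, mem[0x05]=0x18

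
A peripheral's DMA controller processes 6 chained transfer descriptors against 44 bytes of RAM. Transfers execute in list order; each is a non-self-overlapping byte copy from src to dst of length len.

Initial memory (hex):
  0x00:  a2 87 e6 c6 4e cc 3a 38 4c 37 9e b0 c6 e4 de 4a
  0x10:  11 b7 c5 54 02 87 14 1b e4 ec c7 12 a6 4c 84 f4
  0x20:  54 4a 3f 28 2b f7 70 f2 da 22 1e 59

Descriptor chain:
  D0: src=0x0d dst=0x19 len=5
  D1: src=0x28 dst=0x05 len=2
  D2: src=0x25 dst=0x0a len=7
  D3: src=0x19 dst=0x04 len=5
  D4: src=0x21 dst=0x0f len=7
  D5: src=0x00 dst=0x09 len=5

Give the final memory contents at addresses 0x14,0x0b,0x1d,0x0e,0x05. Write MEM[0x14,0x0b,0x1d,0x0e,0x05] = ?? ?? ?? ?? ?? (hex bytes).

#0 dst[0x19+5] := {0xe4,0xde,0x4a,0x11,0xb7}
#1 dst[0x05+2] := {0xda,0x22}
#2 dst[0x0a+7] := {0xf7,0x70,0xf2,0xda,0x22,0x1e,0x59}
#3 dst[0x04+5] := {0xe4,0xde,0x4a,0x11,0xb7}
#4 dst[0x0f+7] := {0x4a,0x3f,0x28,0x2b,0xf7,0x70,0xf2}
#5 dst[0x09+5] := {0xa2,0x87,0xe6,0xc6,0xe4}
query mem[0x14]=0x70, mem[0x0b]=0xe6, mem[0x1d]=0xb7, mem[0x0e]=0x22, mem[0x05]=0xde

MEM[0x14,0x0b,0x1d,0x0e,0x05] = 70 e6 b7 22 de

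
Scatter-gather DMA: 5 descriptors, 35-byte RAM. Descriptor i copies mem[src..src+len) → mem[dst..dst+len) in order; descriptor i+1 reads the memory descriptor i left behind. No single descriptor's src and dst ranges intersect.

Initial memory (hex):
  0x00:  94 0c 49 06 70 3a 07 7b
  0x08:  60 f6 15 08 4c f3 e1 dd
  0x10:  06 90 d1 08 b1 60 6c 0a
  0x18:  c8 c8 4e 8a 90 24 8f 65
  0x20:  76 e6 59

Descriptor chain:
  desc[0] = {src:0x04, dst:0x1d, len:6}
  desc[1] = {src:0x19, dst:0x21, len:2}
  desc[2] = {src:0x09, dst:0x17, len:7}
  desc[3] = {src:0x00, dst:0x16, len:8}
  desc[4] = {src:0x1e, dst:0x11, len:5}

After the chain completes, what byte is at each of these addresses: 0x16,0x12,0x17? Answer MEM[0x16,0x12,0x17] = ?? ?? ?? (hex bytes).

MEM[0x16,0x12,0x17] = 94 07 0c

  after D0: wrote 6B at 0x1d = 703a077b60f6
  after D1: wrote 2B at 0x21 = c84e
  after D2: wrote 7B at 0x17 = f615084cf3e1dd
  after D3: wrote 8B at 0x16 = 940c4906703a077b
  after D4: wrote 5B at 0x11 = 3a077bc84e
query mem[0x16]=0x94, mem[0x12]=0x07, mem[0x17]=0x0c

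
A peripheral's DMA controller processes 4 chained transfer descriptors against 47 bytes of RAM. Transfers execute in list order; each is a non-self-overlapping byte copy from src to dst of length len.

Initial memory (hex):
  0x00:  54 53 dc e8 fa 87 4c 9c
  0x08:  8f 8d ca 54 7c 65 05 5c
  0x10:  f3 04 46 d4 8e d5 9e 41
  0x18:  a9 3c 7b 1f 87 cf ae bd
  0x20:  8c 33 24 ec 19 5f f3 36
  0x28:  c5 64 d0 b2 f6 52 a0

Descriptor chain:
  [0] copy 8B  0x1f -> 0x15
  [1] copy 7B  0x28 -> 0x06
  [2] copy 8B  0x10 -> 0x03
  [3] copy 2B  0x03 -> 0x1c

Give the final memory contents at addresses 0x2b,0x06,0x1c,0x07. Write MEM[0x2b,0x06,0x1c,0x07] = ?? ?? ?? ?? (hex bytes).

MEM[0x2b,0x06,0x1c,0x07] = b2 d4 f3 8e

  after D0: wrote 8B at 0x15 = bd8c3324ec195ff3
  after D1: wrote 7B at 0x06 = c564d0b2f652a0
  after D2: wrote 8B at 0x03 = f30446d48ebd8c33
  after D3: wrote 2B at 0x1c = f304
query mem[0x2b]=0xb2, mem[0x06]=0xd4, mem[0x1c]=0xf3, mem[0x07]=0x8e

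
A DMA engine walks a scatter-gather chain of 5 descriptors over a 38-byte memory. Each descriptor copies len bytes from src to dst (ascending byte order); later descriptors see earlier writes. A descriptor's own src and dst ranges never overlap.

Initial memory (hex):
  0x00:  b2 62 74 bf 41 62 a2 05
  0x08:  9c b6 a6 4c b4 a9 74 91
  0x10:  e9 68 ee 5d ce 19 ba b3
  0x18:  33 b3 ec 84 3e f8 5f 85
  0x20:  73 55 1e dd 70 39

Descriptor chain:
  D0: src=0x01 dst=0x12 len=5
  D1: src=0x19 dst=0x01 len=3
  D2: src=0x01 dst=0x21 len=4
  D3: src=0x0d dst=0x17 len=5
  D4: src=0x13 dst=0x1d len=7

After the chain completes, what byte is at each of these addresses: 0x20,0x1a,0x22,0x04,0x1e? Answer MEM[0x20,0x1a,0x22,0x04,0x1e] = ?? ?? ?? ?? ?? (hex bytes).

MEM[0x20,0x1a,0x22,0x04,0x1e] = 62 e9 74 41 bf

  after D0: wrote 5B at 0x12 = 6274bf4162
  after D1: wrote 3B at 0x01 = b3ec84
  after D2: wrote 4B at 0x21 = b3ec8441
  after D3: wrote 5B at 0x17 = a97491e968
  after D4: wrote 7B at 0x1d = 74bf4162a97491
query mem[0x20]=0x62, mem[0x1a]=0xe9, mem[0x22]=0x74, mem[0x04]=0x41, mem[0x1e]=0xbf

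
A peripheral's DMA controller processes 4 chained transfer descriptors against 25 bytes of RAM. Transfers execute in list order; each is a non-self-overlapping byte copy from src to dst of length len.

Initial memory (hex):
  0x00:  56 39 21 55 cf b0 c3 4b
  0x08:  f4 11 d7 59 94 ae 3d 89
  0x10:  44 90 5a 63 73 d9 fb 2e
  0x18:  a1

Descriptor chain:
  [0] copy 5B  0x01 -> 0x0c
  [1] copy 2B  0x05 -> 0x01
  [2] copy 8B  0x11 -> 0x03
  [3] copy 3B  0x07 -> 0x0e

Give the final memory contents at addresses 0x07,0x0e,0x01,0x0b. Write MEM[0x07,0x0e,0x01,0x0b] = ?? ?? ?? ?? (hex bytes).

MEM[0x07,0x0e,0x01,0x0b] = d9 d9 b0 59

[0] 0x01->0x0c len=5 : 39 21 55 cf b0
[1] 0x05->0x01 len=2 : b0 c3
[2] 0x11->0x03 len=8 : 90 5a 63 73 d9 fb 2e a1
[3] 0x07->0x0e len=3 : d9 fb 2e
query mem[0x07]=0xd9, mem[0x0e]=0xd9, mem[0x01]=0xb0, mem[0x0b]=0x59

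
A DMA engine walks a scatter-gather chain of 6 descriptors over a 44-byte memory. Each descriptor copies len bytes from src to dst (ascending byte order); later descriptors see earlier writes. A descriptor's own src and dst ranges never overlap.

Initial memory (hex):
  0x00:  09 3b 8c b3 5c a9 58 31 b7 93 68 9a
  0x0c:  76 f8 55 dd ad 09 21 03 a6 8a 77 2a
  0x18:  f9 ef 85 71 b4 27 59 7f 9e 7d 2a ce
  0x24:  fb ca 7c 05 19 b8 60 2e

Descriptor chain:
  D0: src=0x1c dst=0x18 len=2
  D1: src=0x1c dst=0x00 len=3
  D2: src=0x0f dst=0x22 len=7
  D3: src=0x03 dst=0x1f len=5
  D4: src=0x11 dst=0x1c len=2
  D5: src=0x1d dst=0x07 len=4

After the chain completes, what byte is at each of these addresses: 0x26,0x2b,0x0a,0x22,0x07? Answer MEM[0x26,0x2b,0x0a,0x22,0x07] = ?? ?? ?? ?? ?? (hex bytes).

#0 dst[0x18+2] := {0xb4,0x27}
#1 dst[0x00+3] := {0xb4,0x27,0x59}
#2 dst[0x22+7] := {0xdd,0xad,0x09,0x21,0x03,0xa6,0x8a}
#3 dst[0x1f+5] := {0xb3,0x5c,0xa9,0x58,0x31}
#4 dst[0x1c+2] := {0x09,0x21}
#5 dst[0x07+4] := {0x21,0x59,0xb3,0x5c}
query mem[0x26]=0x03, mem[0x2b]=0x2e, mem[0x0a]=0x5c, mem[0x22]=0x58, mem[0x07]=0x21

MEM[0x26,0x2b,0x0a,0x22,0x07] = 03 2e 5c 58 21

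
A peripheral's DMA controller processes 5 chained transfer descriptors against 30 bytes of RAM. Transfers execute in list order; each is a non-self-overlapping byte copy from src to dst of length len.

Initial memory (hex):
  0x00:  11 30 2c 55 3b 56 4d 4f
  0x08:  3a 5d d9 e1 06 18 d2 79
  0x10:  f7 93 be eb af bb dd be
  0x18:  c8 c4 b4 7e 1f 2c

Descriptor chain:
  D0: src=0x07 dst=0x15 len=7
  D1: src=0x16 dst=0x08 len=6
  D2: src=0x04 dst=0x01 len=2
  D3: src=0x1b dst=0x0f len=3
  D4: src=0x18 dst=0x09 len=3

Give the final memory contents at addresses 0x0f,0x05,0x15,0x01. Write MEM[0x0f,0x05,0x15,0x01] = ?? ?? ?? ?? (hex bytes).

MEM[0x0f,0x05,0x15,0x01] = 18 56 4f 3b

#0 dst[0x15+7] := {0x4f,0x3a,0x5d,0xd9,0xe1,0x06,0x18}
#1 dst[0x08+6] := {0x3a,0x5d,0xd9,0xe1,0x06,0x18}
#2 dst[0x01+2] := {0x3b,0x56}
#3 dst[0x0f+3] := {0x18,0x1f,0x2c}
#4 dst[0x09+3] := {0xd9,0xe1,0x06}
query mem[0x0f]=0x18, mem[0x05]=0x56, mem[0x15]=0x4f, mem[0x01]=0x3b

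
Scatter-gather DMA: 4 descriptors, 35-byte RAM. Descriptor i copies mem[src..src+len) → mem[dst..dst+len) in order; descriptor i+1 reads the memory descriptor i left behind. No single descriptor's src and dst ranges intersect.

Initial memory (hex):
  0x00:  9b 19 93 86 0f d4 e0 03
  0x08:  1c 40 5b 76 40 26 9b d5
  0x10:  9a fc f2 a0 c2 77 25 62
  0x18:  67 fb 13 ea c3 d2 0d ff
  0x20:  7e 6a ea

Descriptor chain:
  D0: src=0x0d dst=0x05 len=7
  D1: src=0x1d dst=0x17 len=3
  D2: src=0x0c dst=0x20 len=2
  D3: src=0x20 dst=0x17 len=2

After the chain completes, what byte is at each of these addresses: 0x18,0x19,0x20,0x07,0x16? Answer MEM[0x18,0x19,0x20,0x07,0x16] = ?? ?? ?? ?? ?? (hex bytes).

MEM[0x18,0x19,0x20,0x07,0x16] = 26 ff 40 d5 25

D0: mem[0x05..0x0b] <- [26 9b d5 9a fc f2 a0]
D1: mem[0x17..0x19] <- [d2 0d ff]
D2: mem[0x20..0x21] <- [40 26]
D3: mem[0x17..0x18] <- [40 26]
query mem[0x18]=0x26, mem[0x19]=0xff, mem[0x20]=0x40, mem[0x07]=0xd5, mem[0x16]=0x25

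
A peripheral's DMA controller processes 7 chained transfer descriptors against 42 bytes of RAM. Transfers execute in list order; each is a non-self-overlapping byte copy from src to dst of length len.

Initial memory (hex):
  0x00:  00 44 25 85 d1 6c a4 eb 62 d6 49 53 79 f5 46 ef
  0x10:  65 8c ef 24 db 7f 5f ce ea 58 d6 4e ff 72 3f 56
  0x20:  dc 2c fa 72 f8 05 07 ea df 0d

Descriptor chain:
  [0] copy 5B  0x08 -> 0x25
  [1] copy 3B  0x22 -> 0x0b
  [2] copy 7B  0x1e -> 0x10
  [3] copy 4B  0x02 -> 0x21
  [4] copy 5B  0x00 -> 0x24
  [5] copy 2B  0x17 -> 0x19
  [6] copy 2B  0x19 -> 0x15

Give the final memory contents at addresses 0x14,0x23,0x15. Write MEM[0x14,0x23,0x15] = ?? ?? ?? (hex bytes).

MEM[0x14,0x23,0x15] = fa d1 ce

  after D0: wrote 5B at 0x25 = 62d6495379
  after D1: wrote 3B at 0x0b = fa72f8
  after D2: wrote 7B at 0x10 = 3f56dc2cfa72f8
  after D3: wrote 4B at 0x21 = 2585d16c
  after D4: wrote 5B at 0x24 = 00442585d1
  after D5: wrote 2B at 0x19 = ceea
  after D6: wrote 2B at 0x15 = ceea
query mem[0x14]=0xfa, mem[0x23]=0xd1, mem[0x15]=0xce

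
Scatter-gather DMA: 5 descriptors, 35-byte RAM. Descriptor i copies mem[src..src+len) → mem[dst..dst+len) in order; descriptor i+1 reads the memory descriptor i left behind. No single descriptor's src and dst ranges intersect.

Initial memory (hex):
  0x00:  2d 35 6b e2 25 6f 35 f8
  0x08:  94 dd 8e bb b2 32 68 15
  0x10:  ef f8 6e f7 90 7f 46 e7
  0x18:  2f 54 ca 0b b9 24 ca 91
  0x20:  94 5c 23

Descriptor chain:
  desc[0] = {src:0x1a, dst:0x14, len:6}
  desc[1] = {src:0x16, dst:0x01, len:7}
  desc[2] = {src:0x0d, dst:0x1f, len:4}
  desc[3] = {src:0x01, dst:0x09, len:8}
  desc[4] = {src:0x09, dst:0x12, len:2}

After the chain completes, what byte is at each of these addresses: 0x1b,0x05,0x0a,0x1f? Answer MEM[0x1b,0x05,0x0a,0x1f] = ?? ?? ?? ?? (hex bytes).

[0] 0x1a->0x14 len=6 : ca 0b b9 24 ca 91
[1] 0x16->0x01 len=7 : b9 24 ca 91 ca 0b b9
[2] 0x0d->0x1f len=4 : 32 68 15 ef
[3] 0x01->0x09 len=8 : b9 24 ca 91 ca 0b b9 94
[4] 0x09->0x12 len=2 : b9 24
query mem[0x1b]=0x0b, mem[0x05]=0xca, mem[0x0a]=0x24, mem[0x1f]=0x32

MEM[0x1b,0x05,0x0a,0x1f] = 0b ca 24 32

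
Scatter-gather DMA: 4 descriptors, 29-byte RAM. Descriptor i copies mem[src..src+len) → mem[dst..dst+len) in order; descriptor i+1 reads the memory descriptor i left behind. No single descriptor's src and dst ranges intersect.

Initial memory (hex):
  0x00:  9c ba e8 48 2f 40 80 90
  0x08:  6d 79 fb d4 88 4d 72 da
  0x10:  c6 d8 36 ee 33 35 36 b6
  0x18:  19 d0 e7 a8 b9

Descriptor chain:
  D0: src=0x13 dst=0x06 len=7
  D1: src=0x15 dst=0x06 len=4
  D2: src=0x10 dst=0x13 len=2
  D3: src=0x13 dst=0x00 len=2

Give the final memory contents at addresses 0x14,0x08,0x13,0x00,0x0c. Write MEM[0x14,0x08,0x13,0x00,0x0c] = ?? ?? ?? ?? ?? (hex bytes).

MEM[0x14,0x08,0x13,0x00,0x0c] = d8 b6 c6 c6 d0

#0 dst[0x06+7] := {0xee,0x33,0x35,0x36,0xb6,0x19,0xd0}
#1 dst[0x06+4] := {0x35,0x36,0xb6,0x19}
#2 dst[0x13+2] := {0xc6,0xd8}
#3 dst[0x00+2] := {0xc6,0xd8}
query mem[0x14]=0xd8, mem[0x08]=0xb6, mem[0x13]=0xc6, mem[0x00]=0xc6, mem[0x0c]=0xd0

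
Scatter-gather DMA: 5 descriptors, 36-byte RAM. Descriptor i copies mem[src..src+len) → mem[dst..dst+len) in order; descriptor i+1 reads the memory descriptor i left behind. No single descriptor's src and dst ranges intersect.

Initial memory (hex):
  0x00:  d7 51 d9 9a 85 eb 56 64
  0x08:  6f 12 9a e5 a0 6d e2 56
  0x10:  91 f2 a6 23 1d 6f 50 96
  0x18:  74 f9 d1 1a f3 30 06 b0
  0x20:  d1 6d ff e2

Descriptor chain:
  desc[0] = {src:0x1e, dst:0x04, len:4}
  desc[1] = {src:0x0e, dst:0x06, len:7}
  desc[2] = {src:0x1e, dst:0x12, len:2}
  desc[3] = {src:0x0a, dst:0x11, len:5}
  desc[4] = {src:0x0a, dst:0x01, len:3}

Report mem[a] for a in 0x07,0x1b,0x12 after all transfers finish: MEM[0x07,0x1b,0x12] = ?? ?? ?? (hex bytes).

[0] 0x1e->0x04 len=4 : 06 b0 d1 6d
[1] 0x0e->0x06 len=7 : e2 56 91 f2 a6 23 1d
[2] 0x1e->0x12 len=2 : 06 b0
[3] 0x0a->0x11 len=5 : a6 23 1d 6d e2
[4] 0x0a->0x01 len=3 : a6 23 1d
query mem[0x07]=0x56, mem[0x1b]=0x1a, mem[0x12]=0x23

MEM[0x07,0x1b,0x12] = 56 1a 23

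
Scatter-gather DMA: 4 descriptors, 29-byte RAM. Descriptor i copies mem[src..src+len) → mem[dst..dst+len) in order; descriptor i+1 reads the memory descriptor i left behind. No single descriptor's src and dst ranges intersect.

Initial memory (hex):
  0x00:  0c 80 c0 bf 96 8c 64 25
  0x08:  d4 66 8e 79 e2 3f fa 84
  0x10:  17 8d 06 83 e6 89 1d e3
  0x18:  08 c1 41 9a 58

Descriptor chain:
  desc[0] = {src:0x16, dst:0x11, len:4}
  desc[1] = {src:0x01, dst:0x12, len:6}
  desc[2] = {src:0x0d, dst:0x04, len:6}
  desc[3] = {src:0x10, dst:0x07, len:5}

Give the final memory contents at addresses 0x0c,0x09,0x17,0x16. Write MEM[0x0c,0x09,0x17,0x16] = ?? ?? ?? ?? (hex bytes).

D0: mem[0x11..0x14] <- [1d e3 08 c1]
D1: mem[0x12..0x17] <- [80 c0 bf 96 8c 64]
D2: mem[0x04..0x09] <- [3f fa 84 17 1d 80]
D3: mem[0x07..0x0b] <- [17 1d 80 c0 bf]
query mem[0x0c]=0xe2, mem[0x09]=0x80, mem[0x17]=0x64, mem[0x16]=0x8c

MEM[0x0c,0x09,0x17,0x16] = e2 80 64 8c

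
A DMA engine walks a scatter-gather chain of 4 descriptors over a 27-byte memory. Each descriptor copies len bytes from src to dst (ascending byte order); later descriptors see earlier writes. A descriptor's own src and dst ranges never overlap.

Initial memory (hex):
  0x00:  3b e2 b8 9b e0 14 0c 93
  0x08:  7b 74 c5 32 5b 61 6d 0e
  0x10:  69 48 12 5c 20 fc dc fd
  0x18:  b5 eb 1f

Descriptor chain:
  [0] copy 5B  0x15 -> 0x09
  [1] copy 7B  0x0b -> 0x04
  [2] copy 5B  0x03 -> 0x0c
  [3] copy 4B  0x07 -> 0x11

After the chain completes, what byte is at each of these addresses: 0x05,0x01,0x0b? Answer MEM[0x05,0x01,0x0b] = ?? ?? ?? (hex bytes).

MEM[0x05,0x01,0x0b] = b5 e2 fd

#0 dst[0x09+5] := {0xfc,0xdc,0xfd,0xb5,0xeb}
#1 dst[0x04+7] := {0xfd,0xb5,0xeb,0x6d,0x0e,0x69,0x48}
#2 dst[0x0c+5] := {0x9b,0xfd,0xb5,0xeb,0x6d}
#3 dst[0x11+4] := {0x6d,0x0e,0x69,0x48}
query mem[0x05]=0xb5, mem[0x01]=0xe2, mem[0x0b]=0xfd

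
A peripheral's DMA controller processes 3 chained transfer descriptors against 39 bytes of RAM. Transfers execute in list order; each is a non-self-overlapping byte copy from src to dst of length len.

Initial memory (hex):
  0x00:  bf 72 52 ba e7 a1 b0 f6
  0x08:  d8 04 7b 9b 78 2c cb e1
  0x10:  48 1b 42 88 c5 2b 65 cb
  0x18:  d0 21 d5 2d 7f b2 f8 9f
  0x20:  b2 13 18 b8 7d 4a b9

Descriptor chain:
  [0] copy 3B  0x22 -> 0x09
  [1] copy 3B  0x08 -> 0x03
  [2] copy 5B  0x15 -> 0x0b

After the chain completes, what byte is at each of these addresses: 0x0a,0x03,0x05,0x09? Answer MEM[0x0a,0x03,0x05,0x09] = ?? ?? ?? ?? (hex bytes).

MEM[0x0a,0x03,0x05,0x09] = b8 d8 b8 18

#0 dst[0x09+3] := {0x18,0xb8,0x7d}
#1 dst[0x03+3] := {0xd8,0x18,0xb8}
#2 dst[0x0b+5] := {0x2b,0x65,0xcb,0xd0,0x21}
query mem[0x0a]=0xb8, mem[0x03]=0xd8, mem[0x05]=0xb8, mem[0x09]=0x18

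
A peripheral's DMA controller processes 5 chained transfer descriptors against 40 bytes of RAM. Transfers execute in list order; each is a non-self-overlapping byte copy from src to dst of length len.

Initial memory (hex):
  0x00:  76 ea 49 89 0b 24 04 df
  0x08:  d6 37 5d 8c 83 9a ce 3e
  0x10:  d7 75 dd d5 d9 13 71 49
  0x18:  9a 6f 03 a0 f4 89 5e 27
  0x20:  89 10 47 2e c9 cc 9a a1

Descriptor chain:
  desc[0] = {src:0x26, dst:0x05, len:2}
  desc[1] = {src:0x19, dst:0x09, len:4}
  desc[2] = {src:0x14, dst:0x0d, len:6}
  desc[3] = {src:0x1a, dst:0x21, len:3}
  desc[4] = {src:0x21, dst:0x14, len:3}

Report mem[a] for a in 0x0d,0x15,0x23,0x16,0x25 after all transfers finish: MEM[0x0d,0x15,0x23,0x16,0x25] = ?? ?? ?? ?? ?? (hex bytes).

#0 dst[0x05+2] := {0x9a,0xa1}
#1 dst[0x09+4] := {0x6f,0x03,0xa0,0xf4}
#2 dst[0x0d+6] := {0xd9,0x13,0x71,0x49,0x9a,0x6f}
#3 dst[0x21+3] := {0x03,0xa0,0xf4}
#4 dst[0x14+3] := {0x03,0xa0,0xf4}
query mem[0x0d]=0xd9, mem[0x15]=0xa0, mem[0x23]=0xf4, mem[0x16]=0xf4, mem[0x25]=0xcc

MEM[0x0d,0x15,0x23,0x16,0x25] = d9 a0 f4 f4 cc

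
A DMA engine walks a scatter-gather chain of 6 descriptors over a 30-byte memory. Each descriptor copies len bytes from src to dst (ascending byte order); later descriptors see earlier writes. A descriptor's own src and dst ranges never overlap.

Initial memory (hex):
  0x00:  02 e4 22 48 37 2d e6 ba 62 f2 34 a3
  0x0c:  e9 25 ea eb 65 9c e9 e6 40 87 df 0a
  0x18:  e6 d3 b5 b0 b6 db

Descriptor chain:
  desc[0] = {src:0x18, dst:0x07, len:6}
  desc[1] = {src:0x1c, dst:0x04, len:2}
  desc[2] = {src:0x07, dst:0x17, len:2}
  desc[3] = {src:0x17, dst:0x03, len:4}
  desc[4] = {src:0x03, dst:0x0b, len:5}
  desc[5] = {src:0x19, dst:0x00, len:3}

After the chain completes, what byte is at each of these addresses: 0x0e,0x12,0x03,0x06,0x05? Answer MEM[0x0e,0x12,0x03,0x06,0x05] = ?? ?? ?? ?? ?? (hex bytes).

MEM[0x0e,0x12,0x03,0x06,0x05] = b5 e9 e6 b5 d3

  after D0: wrote 6B at 0x07 = e6d3b5b0b6db
  after D1: wrote 2B at 0x04 = b6db
  after D2: wrote 2B at 0x17 = e6d3
  after D3: wrote 4B at 0x03 = e6d3d3b5
  after D4: wrote 5B at 0x0b = e6d3d3b5e6
  after D5: wrote 3B at 0x00 = d3b5b0
query mem[0x0e]=0xb5, mem[0x12]=0xe9, mem[0x03]=0xe6, mem[0x06]=0xb5, mem[0x05]=0xd3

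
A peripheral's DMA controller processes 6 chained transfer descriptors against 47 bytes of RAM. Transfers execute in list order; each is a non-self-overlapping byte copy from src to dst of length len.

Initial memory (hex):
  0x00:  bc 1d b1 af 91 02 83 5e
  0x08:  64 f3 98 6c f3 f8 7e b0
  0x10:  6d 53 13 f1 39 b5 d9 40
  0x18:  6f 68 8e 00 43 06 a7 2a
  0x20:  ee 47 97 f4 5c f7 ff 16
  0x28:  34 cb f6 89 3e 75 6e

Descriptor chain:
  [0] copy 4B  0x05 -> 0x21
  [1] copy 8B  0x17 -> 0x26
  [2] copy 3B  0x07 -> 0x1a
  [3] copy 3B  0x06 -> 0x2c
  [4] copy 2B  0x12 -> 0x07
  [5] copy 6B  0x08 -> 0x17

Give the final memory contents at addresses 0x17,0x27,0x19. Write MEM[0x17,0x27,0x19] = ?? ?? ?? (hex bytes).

MEM[0x17,0x27,0x19] = f1 6f 98

[0] 0x05->0x21 len=4 : 02 83 5e 64
[1] 0x17->0x26 len=8 : 40 6f 68 8e 00 43 06 a7
[2] 0x07->0x1a len=3 : 5e 64 f3
[3] 0x06->0x2c len=3 : 83 5e 64
[4] 0x12->0x07 len=2 : 13 f1
[5] 0x08->0x17 len=6 : f1 f3 98 6c f3 f8
query mem[0x17]=0xf1, mem[0x27]=0x6f, mem[0x19]=0x98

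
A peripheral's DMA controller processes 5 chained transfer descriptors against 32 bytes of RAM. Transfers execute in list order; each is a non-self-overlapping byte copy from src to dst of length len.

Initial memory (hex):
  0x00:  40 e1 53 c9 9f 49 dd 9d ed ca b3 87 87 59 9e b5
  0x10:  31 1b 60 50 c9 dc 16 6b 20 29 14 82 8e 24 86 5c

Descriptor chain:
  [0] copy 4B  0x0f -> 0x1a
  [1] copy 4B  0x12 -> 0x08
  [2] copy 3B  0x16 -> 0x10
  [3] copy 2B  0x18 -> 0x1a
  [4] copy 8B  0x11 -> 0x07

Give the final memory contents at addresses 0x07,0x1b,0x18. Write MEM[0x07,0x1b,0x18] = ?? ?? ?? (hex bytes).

D0: mem[0x1a..0x1d] <- [b5 31 1b 60]
D1: mem[0x08..0x0b] <- [60 50 c9 dc]
D2: mem[0x10..0x12] <- [16 6b 20]
D3: mem[0x1a..0x1b] <- [20 29]
D4: mem[0x07..0x0e] <- [6b 20 50 c9 dc 16 6b 20]
query mem[0x07]=0x6b, mem[0x1b]=0x29, mem[0x18]=0x20

MEM[0x07,0x1b,0x18] = 6b 29 20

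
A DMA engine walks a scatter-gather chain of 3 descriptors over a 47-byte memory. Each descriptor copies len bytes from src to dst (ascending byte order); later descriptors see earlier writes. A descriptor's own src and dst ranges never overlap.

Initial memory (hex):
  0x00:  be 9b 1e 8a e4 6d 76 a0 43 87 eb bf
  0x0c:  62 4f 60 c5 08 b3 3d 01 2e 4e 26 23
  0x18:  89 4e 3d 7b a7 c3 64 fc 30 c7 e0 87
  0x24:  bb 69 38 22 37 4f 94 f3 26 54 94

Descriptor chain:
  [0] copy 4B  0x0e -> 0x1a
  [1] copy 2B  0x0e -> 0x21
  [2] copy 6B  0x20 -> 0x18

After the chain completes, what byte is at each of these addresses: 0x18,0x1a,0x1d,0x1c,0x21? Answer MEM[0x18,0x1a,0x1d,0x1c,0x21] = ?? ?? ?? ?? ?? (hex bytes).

MEM[0x18,0x1a,0x1d,0x1c,0x21] = 30 c5 69 bb 60

  after D0: wrote 4B at 0x1a = 60c508b3
  after D1: wrote 2B at 0x21 = 60c5
  after D2: wrote 6B at 0x18 = 3060c587bb69
query mem[0x18]=0x30, mem[0x1a]=0xc5, mem[0x1d]=0x69, mem[0x1c]=0xbb, mem[0x21]=0x60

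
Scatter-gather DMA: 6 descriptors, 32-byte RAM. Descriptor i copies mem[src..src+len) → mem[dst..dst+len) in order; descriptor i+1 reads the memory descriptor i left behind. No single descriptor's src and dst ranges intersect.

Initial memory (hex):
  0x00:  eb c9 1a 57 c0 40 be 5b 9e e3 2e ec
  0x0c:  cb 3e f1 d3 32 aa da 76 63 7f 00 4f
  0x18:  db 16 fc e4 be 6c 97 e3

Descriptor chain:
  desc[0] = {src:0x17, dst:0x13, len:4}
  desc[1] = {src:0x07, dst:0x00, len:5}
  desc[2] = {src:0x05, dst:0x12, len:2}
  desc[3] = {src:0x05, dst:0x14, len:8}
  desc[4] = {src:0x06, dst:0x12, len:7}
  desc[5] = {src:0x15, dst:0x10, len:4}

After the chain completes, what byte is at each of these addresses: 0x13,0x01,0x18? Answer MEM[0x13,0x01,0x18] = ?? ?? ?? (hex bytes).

  after D0: wrote 4B at 0x13 = 4fdb16fc
  after D1: wrote 5B at 0x00 = 5b9ee32eec
  after D2: wrote 2B at 0x12 = 40be
  after D3: wrote 8B at 0x14 = 40be5b9ee32eeccb
  after D4: wrote 7B at 0x12 = be5b9ee32eeccb
  after D5: wrote 4B at 0x10 = e32eeccb
query mem[0x13]=0xcb, mem[0x01]=0x9e, mem[0x18]=0xcb

MEM[0x13,0x01,0x18] = cb 9e cb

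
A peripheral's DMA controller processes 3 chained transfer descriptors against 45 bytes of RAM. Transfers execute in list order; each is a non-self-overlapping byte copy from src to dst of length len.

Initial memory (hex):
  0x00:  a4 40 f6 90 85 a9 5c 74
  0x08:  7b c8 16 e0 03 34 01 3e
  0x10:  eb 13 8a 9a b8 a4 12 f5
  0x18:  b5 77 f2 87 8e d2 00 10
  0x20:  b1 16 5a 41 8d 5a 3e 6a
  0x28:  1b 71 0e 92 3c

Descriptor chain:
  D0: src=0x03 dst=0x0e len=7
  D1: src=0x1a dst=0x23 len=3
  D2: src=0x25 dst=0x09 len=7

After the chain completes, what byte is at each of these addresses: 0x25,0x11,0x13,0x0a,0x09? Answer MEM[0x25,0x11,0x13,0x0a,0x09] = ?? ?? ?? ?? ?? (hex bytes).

D0: mem[0x0e..0x14] <- [90 85 a9 5c 74 7b c8]
D1: mem[0x23..0x25] <- [f2 87 8e]
D2: mem[0x09..0x0f] <- [8e 3e 6a 1b 71 0e 92]
query mem[0x25]=0x8e, mem[0x11]=0x5c, mem[0x13]=0x7b, mem[0x0a]=0x3e, mem[0x09]=0x8e

MEM[0x25,0x11,0x13,0x0a,0x09] = 8e 5c 7b 3e 8e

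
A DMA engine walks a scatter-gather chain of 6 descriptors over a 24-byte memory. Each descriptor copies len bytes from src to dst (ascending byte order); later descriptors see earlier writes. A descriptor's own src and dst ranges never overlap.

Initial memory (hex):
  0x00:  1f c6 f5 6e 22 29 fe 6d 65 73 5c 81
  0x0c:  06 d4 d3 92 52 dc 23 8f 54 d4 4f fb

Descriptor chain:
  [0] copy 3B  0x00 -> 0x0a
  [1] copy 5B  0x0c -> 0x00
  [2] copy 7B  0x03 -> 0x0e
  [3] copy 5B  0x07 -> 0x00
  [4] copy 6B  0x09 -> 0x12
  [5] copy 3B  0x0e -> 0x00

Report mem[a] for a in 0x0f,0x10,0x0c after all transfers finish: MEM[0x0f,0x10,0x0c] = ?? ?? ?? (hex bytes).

#0 dst[0x0a+3] := {0x1f,0xc6,0xf5}
#1 dst[0x00+5] := {0xf5,0xd4,0xd3,0x92,0x52}
#2 dst[0x0e+7] := {0x92,0x52,0x29,0xfe,0x6d,0x65,0x73}
#3 dst[0x00+5] := {0x6d,0x65,0x73,0x1f,0xc6}
#4 dst[0x12+6] := {0x73,0x1f,0xc6,0xf5,0xd4,0x92}
#5 dst[0x00+3] := {0x92,0x52,0x29}
query mem[0x0f]=0x52, mem[0x10]=0x29, mem[0x0c]=0xf5

MEM[0x0f,0x10,0x0c] = 52 29 f5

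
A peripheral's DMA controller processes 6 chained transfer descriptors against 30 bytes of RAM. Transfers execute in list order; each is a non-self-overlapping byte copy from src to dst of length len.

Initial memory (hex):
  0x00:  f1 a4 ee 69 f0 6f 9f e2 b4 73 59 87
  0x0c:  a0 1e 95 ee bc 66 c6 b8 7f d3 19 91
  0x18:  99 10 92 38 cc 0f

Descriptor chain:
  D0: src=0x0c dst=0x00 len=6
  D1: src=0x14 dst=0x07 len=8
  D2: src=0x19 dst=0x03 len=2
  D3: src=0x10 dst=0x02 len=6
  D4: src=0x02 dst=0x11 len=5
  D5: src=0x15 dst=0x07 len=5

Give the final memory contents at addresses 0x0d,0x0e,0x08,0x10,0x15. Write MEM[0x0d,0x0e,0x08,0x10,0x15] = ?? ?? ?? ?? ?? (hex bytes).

MEM[0x0d,0x0e,0x08,0x10,0x15] = 92 38 19 bc 7f

[0] 0x0c->0x00 len=6 : a0 1e 95 ee bc 66
[1] 0x14->0x07 len=8 : 7f d3 19 91 99 10 92 38
[2] 0x19->0x03 len=2 : 10 92
[3] 0x10->0x02 len=6 : bc 66 c6 b8 7f d3
[4] 0x02->0x11 len=5 : bc 66 c6 b8 7f
[5] 0x15->0x07 len=5 : 7f 19 91 99 10
query mem[0x0d]=0x92, mem[0x0e]=0x38, mem[0x08]=0x19, mem[0x10]=0xbc, mem[0x15]=0x7f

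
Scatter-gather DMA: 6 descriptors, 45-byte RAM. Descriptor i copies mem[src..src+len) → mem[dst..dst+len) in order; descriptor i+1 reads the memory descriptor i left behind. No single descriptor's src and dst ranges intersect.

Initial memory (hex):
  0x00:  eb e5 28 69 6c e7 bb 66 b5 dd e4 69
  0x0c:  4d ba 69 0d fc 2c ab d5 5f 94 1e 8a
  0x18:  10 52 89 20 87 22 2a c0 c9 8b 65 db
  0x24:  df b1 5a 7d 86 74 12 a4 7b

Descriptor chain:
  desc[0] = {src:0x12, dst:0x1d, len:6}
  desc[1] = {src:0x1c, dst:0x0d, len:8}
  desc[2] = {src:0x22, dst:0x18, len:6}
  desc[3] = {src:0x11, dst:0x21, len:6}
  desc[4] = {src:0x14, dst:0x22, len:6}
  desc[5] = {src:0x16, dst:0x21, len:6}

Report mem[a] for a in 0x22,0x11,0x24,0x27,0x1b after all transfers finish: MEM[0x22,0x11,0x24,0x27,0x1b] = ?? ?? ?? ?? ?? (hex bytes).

MEM[0x22,0x11,0x24,0x27,0x1b] = 8a 94 db db b1

  after D0: wrote 6B at 0x1d = abd55f941e8a
  after D1: wrote 8B at 0x0d = 87abd55f941e8adb
  after D2: wrote 6B at 0x18 = 8adbdfb15a7d
  after D3: wrote 6B at 0x21 = 941e8adb941e
  after D4: wrote 6B at 0x22 = db941e8a8adb
  after D5: wrote 6B at 0x21 = 1e8a8adbdfb1
query mem[0x22]=0x8a, mem[0x11]=0x94, mem[0x24]=0xdb, mem[0x27]=0xdb, mem[0x1b]=0xb1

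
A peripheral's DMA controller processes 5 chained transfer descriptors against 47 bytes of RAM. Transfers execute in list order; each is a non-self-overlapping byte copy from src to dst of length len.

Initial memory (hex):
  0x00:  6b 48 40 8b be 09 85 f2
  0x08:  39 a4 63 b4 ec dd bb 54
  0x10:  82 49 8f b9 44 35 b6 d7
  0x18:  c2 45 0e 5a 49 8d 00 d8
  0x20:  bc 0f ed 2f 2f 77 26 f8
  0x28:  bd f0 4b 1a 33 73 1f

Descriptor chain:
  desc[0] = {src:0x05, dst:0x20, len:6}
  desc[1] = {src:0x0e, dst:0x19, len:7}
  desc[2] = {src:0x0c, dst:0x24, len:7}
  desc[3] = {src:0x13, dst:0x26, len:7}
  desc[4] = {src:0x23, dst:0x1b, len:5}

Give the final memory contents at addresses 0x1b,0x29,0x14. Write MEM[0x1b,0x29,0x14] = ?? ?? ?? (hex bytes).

MEM[0x1b,0x29,0x14] = 39 b6 44

#0 dst[0x20+6] := {0x09,0x85,0xf2,0x39,0xa4,0x63}
#1 dst[0x19+7] := {0xbb,0x54,0x82,0x49,0x8f,0xb9,0x44}
#2 dst[0x24+7] := {0xec,0xdd,0xbb,0x54,0x82,0x49,0x8f}
#3 dst[0x26+7] := {0xb9,0x44,0x35,0xb6,0xd7,0xc2,0xbb}
#4 dst[0x1b+5] := {0x39,0xec,0xdd,0xb9,0x44}
query mem[0x1b]=0x39, mem[0x29]=0xb6, mem[0x14]=0x44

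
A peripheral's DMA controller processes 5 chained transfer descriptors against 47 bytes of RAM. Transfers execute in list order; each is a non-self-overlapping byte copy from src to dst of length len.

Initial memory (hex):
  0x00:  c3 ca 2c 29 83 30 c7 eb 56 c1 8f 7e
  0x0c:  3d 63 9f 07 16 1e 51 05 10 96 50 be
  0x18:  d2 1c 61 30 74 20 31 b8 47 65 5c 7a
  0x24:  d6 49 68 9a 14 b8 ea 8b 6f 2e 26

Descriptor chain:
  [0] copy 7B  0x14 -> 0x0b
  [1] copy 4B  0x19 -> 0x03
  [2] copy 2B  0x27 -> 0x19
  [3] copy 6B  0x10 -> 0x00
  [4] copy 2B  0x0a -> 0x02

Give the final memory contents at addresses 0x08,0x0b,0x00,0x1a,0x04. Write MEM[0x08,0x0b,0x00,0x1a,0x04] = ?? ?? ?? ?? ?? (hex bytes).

D0: mem[0x0b..0x11] <- [10 96 50 be d2 1c 61]
D1: mem[0x03..0x06] <- [1c 61 30 74]
D2: mem[0x19..0x1a] <- [9a 14]
D3: mem[0x00..0x05] <- [1c 61 51 05 10 96]
D4: mem[0x02..0x03] <- [8f 10]
query mem[0x08]=0x56, mem[0x0b]=0x10, mem[0x00]=0x1c, mem[0x1a]=0x14, mem[0x04]=0x10

MEM[0x08,0x0b,0x00,0x1a,0x04] = 56 10 1c 14 10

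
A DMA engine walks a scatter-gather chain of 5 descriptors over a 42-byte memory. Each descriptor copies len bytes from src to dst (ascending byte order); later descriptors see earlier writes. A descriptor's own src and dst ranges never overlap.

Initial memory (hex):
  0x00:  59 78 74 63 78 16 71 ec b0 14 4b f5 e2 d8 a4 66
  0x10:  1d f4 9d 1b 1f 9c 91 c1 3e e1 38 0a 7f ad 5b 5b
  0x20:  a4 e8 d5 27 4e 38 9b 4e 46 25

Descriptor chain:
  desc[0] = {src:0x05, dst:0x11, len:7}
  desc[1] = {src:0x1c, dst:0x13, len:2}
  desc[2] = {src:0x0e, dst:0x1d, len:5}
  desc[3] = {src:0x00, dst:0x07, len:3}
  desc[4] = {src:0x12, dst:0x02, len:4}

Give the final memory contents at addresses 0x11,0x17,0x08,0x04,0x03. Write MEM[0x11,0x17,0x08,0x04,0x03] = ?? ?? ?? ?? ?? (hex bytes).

D0: mem[0x11..0x17] <- [16 71 ec b0 14 4b f5]
D1: mem[0x13..0x14] <- [7f ad]
D2: mem[0x1d..0x21] <- [a4 66 1d 16 71]
D3: mem[0x07..0x09] <- [59 78 74]
D4: mem[0x02..0x05] <- [71 7f ad 14]
query mem[0x11]=0x16, mem[0x17]=0xf5, mem[0x08]=0x78, mem[0x04]=0xad, mem[0x03]=0x7f

MEM[0x11,0x17,0x08,0x04,0x03] = 16 f5 78 ad 7f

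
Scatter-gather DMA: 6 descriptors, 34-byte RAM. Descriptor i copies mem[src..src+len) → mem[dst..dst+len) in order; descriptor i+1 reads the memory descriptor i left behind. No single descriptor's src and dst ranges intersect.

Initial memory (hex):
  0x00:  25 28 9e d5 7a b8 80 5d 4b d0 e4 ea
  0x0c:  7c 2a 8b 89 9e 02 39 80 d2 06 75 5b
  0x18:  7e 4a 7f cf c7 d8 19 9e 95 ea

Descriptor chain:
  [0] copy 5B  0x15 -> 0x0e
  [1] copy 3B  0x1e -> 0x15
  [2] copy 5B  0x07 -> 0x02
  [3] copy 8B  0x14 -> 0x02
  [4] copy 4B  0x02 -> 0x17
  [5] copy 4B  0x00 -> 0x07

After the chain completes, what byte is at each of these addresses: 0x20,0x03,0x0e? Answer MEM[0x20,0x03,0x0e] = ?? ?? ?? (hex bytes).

MEM[0x20,0x03,0x0e] = 95 19 06

D0: mem[0x0e..0x12] <- [06 75 5b 7e 4a]
D1: mem[0x15..0x17] <- [19 9e 95]
D2: mem[0x02..0x06] <- [5d 4b d0 e4 ea]
D3: mem[0x02..0x09] <- [d2 19 9e 95 7e 4a 7f cf]
D4: mem[0x17..0x1a] <- [d2 19 9e 95]
D5: mem[0x07..0x0a] <- [25 28 d2 19]
query mem[0x20]=0x95, mem[0x03]=0x19, mem[0x0e]=0x06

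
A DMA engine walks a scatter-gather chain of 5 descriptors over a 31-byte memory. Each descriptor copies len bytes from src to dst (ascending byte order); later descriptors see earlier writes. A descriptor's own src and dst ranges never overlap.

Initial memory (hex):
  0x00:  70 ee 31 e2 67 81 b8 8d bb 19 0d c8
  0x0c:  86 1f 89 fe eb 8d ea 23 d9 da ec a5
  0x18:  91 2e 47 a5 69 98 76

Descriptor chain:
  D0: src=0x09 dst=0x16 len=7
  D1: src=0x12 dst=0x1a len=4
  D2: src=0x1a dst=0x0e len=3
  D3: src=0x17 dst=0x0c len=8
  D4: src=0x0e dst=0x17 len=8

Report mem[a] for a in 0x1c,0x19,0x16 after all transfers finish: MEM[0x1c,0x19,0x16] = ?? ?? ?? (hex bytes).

MEM[0x1c,0x19,0x16] = 76 23 19

[0] 0x09->0x16 len=7 : 19 0d c8 86 1f 89 fe
[1] 0x12->0x1a len=4 : ea 23 d9 da
[2] 0x1a->0x0e len=3 : ea 23 d9
[3] 0x17->0x0c len=8 : 0d c8 86 ea 23 d9 da 76
[4] 0x0e->0x17 len=8 : 86 ea 23 d9 da 76 d9 da
query mem[0x1c]=0x76, mem[0x19]=0x23, mem[0x16]=0x19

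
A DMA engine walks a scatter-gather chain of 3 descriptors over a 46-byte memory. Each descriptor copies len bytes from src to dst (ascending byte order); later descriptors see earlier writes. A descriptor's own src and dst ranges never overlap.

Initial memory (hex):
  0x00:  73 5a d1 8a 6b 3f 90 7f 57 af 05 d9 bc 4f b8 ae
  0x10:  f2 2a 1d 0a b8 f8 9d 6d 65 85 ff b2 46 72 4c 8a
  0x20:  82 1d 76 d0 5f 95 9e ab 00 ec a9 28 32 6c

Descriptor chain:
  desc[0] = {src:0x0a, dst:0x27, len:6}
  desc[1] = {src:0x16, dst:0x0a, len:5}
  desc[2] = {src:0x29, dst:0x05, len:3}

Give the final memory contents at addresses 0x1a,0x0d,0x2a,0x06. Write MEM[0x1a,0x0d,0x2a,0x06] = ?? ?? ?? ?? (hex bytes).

[0] 0x0a->0x27 len=6 : 05 d9 bc 4f b8 ae
[1] 0x16->0x0a len=5 : 9d 6d 65 85 ff
[2] 0x29->0x05 len=3 : bc 4f b8
query mem[0x1a]=0xff, mem[0x0d]=0x85, mem[0x2a]=0x4f, mem[0x06]=0x4f

MEM[0x1a,0x0d,0x2a,0x06] = ff 85 4f 4f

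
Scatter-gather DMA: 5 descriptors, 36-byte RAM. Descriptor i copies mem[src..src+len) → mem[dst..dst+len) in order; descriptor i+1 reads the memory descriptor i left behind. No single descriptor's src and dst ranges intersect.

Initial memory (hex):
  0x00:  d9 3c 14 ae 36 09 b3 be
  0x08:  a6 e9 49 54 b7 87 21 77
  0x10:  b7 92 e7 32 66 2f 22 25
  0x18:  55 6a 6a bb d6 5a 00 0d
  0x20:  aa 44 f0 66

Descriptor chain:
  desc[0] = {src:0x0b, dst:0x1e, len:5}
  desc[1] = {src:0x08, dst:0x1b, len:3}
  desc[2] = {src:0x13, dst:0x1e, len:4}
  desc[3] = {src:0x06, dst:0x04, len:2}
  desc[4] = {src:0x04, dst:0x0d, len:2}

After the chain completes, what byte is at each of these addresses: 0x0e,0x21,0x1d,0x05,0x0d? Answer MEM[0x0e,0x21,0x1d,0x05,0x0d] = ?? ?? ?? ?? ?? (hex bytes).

#0 dst[0x1e+5] := {0x54,0xb7,0x87,0x21,0x77}
#1 dst[0x1b+3] := {0xa6,0xe9,0x49}
#2 dst[0x1e+4] := {0x32,0x66,0x2f,0x22}
#3 dst[0x04+2] := {0xb3,0xbe}
#4 dst[0x0d+2] := {0xb3,0xbe}
query mem[0x0e]=0xbe, mem[0x21]=0x22, mem[0x1d]=0x49, mem[0x05]=0xbe, mem[0x0d]=0xb3

MEM[0x0e,0x21,0x1d,0x05,0x0d] = be 22 49 be b3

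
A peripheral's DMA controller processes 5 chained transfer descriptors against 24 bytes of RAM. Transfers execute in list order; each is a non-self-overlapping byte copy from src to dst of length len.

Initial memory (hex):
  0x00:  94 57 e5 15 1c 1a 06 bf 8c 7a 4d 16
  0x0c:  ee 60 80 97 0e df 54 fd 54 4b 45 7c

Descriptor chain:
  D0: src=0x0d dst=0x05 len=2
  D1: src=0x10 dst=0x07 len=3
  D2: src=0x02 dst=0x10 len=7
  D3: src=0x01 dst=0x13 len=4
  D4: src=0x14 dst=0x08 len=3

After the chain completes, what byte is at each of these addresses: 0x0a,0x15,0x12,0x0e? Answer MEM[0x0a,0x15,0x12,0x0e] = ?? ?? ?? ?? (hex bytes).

  after D0: wrote 2B at 0x05 = 6080
  after D1: wrote 3B at 0x07 = 0edf54
  after D2: wrote 7B at 0x10 = e5151c60800edf
  after D3: wrote 4B at 0x13 = 57e5151c
  after D4: wrote 3B at 0x08 = e5151c
query mem[0x0a]=0x1c, mem[0x15]=0x15, mem[0x12]=0x1c, mem[0x0e]=0x80

MEM[0x0a,0x15,0x12,0x0e] = 1c 15 1c 80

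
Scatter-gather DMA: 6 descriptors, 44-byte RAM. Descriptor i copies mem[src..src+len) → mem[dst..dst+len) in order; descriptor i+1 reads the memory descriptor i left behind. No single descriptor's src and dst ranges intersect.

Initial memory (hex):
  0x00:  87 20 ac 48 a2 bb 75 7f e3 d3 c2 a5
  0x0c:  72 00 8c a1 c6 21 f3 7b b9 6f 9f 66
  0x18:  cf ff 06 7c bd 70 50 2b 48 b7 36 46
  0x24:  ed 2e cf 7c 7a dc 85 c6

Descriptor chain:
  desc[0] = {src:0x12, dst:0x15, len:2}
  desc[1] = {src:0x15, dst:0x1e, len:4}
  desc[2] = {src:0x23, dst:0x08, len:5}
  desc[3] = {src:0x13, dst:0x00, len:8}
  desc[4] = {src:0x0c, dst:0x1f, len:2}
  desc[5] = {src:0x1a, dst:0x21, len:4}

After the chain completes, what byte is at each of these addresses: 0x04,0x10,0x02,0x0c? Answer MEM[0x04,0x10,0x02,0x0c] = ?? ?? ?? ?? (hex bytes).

  after D0: wrote 2B at 0x15 = f37b
  after D1: wrote 4B at 0x1e = f37b66cf
  after D2: wrote 5B at 0x08 = 46ed2ecf7c
  after D3: wrote 8B at 0x00 = 7bb9f37b66cfff06
  after D4: wrote 2B at 0x1f = 7c00
  after D5: wrote 4B at 0x21 = 067cbd70
query mem[0x04]=0x66, mem[0x10]=0xc6, mem[0x02]=0xf3, mem[0x0c]=0x7c

MEM[0x04,0x10,0x02,0x0c] = 66 c6 f3 7c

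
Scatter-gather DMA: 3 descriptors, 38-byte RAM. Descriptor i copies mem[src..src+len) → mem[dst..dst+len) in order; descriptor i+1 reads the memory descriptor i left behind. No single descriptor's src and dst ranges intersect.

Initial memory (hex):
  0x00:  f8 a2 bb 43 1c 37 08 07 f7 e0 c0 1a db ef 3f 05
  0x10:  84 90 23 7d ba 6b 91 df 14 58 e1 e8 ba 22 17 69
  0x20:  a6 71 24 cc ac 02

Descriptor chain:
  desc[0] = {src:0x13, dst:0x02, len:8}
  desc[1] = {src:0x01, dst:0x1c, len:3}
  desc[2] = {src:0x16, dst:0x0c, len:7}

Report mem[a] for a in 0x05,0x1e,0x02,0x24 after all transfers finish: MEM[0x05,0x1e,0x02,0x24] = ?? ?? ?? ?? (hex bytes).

D0: mem[0x02..0x09] <- [7d ba 6b 91 df 14 58 e1]
D1: mem[0x1c..0x1e] <- [a2 7d ba]
D2: mem[0x0c..0x12] <- [91 df 14 58 e1 e8 a2]
query mem[0x05]=0x91, mem[0x1e]=0xba, mem[0x02]=0x7d, mem[0x24]=0xac

MEM[0x05,0x1e,0x02,0x24] = 91 ba 7d ac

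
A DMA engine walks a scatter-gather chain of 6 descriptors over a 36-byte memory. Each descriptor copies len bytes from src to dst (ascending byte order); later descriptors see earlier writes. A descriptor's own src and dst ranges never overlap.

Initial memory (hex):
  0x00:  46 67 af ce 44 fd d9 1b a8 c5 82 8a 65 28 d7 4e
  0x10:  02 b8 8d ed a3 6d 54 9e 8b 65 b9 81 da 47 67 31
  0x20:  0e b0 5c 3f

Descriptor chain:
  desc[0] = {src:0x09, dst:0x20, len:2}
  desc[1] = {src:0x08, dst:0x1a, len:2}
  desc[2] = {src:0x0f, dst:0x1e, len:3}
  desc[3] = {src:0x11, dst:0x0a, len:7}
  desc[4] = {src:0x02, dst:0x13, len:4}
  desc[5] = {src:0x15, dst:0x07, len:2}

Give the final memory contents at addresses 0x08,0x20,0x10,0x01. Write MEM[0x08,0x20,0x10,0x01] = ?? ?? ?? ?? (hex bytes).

MEM[0x08,0x20,0x10,0x01] = fd b8 9e 67

[0] 0x09->0x20 len=2 : c5 82
[1] 0x08->0x1a len=2 : a8 c5
[2] 0x0f->0x1e len=3 : 4e 02 b8
[3] 0x11->0x0a len=7 : b8 8d ed a3 6d 54 9e
[4] 0x02->0x13 len=4 : af ce 44 fd
[5] 0x15->0x07 len=2 : 44 fd
query mem[0x08]=0xfd, mem[0x20]=0xb8, mem[0x10]=0x9e, mem[0x01]=0x67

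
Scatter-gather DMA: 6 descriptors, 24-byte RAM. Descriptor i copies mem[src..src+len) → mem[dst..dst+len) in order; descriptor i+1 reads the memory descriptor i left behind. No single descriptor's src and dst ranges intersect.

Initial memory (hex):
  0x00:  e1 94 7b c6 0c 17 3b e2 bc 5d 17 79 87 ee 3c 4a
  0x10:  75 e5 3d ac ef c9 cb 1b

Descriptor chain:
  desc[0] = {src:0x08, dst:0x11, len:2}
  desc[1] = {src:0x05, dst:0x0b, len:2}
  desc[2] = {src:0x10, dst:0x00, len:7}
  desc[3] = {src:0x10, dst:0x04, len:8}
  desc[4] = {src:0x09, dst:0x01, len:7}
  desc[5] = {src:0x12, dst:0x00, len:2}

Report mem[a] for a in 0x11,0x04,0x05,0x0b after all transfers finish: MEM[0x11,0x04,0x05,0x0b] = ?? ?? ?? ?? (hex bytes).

[0] 0x08->0x11 len=2 : bc 5d
[1] 0x05->0x0b len=2 : 17 3b
[2] 0x10->0x00 len=7 : 75 bc 5d ac ef c9 cb
[3] 0x10->0x04 len=8 : 75 bc 5d ac ef c9 cb 1b
[4] 0x09->0x01 len=7 : c9 cb 1b 3b ee 3c 4a
[5] 0x12->0x00 len=2 : 5d ac
query mem[0x11]=0xbc, mem[0x04]=0x3b, mem[0x05]=0xee, mem[0x0b]=0x1b

MEM[0x11,0x04,0x05,0x0b] = bc 3b ee 1b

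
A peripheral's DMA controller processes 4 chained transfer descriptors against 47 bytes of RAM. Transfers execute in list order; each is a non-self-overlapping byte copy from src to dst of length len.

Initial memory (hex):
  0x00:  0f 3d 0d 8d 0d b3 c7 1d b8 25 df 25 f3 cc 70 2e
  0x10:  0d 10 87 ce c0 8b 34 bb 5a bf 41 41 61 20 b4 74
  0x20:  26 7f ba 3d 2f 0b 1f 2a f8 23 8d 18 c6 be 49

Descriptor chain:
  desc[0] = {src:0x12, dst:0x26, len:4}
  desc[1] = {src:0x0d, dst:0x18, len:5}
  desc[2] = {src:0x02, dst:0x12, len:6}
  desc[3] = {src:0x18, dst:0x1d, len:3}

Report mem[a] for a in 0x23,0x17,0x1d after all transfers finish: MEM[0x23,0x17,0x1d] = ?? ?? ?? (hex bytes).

#0 dst[0x26+4] := {0x87,0xce,0xc0,0x8b}
#1 dst[0x18+5] := {0xcc,0x70,0x2e,0x0d,0x10}
#2 dst[0x12+6] := {0x0d,0x8d,0x0d,0xb3,0xc7,0x1d}
#3 dst[0x1d+3] := {0xcc,0x70,0x2e}
query mem[0x23]=0x3d, mem[0x17]=0x1d, mem[0x1d]=0xcc

MEM[0x23,0x17,0x1d] = 3d 1d cc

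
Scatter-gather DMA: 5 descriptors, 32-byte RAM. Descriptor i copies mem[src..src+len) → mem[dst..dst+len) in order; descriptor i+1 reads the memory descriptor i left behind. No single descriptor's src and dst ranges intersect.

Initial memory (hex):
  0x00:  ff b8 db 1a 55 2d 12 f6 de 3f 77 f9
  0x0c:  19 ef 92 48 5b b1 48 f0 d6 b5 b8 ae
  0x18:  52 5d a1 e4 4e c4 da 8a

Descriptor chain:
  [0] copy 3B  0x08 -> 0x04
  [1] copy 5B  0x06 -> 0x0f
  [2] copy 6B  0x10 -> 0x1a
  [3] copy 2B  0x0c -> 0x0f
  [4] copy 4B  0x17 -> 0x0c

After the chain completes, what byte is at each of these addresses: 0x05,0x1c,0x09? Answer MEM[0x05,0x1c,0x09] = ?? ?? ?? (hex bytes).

MEM[0x05,0x1c,0x09] = 3f 3f 3f

D0: mem[0x04..0x06] <- [de 3f 77]
D1: mem[0x0f..0x13] <- [77 f6 de 3f 77]
D2: mem[0x1a..0x1f] <- [f6 de 3f 77 d6 b5]
D3: mem[0x0f..0x10] <- [19 ef]
D4: mem[0x0c..0x0f] <- [ae 52 5d f6]
query mem[0x05]=0x3f, mem[0x1c]=0x3f, mem[0x09]=0x3f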